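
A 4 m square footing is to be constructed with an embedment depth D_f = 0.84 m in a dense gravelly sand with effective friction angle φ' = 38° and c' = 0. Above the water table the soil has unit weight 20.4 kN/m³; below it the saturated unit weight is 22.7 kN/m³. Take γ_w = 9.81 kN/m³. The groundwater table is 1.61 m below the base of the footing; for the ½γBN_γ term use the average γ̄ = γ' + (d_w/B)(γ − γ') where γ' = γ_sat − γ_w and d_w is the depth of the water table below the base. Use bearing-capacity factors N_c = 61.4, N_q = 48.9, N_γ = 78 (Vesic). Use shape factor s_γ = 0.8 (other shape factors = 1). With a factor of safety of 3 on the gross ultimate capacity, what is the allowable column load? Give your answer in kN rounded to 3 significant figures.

P_all ≈ 15100 kN

Overburden at base level: q = 20.4 × 0.84 = 17.136 kPa.
The water table is 1.61 m below the base (< B = 4 m), so the ½γBN_γ term uses γ̄ = γ' + (d_w/B)(γ − γ') = 12.89 + (1.61/4)(20.4 − 12.89) = 15.913 kN/m³.
Surcharge term q·N_q = 17.136 × 48.9 = 837.95 kPa; self-weight term 0.5·γ·B·N_γ·s_γ = 0.5 × 15.913 × 4 × 78 × 0.8 = 1985.9 kPa.
q_ult = 837.95 + 1985.9 = 2823.9 kPa.
Gross allowable pressure q_all = 2823.9 / 3 = 941.29 kPa.
Footing area = 16 m², so allowable column load = 941.29 × 16 = 15061 kN.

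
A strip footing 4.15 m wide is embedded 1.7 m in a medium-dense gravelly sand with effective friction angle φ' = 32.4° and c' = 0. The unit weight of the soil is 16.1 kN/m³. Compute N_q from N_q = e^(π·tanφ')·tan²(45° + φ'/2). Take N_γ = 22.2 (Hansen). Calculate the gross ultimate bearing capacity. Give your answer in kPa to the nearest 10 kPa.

q_ult ≈ 1410 kPa

tan32.4° = 0.6346, so N_q = e^(π×0.6346)·tan²(61.2°) = 7.343 × 3.309 = 24.3.
Overburden at base level: q = 16.1 × 1.7 = 27.37 kPa.
Surcharge term q·N_q = 27.37 × 24.295 = 664.96 kPa; self-weight term 0.5·γ·B·N_γ = 0.5 × 16.1 × 4.15 × 22.2 = 741.65 kPa.
q_ult = 664.96 + 741.65 = 1406.6 kPa.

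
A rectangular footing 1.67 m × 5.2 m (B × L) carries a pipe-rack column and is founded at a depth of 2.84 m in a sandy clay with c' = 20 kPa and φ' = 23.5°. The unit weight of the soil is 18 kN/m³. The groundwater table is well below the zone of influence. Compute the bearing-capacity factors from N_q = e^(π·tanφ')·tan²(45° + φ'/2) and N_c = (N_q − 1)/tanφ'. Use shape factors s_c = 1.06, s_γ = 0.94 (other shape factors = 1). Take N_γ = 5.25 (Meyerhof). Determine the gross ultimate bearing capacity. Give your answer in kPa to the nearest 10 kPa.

q_ult ≈ 940 kPa

tan23.5° = 0.4348, so N_q = e^(π×0.4348)·tan²(56.75°) = 3.92 × 2.326 = 9.12.
N_c = (9.12 − 1)/tan23.5° = 18.67.
Effective surcharge at the founding depth q = γ·D_f = 18 × 2.84 = 51.12 kPa.
q_ult = c·N_c·s_c + q·N_q + 0.5·γ·B·N_γ·s_γ
     = 20 × 18.672 × 1.06 + 51.12 × 9.1187 + 0.5 × 18 × 1.67 × 5.25 × 0.94
     = 395.84 + 466.15 + 74.173 = 936.16 kPa.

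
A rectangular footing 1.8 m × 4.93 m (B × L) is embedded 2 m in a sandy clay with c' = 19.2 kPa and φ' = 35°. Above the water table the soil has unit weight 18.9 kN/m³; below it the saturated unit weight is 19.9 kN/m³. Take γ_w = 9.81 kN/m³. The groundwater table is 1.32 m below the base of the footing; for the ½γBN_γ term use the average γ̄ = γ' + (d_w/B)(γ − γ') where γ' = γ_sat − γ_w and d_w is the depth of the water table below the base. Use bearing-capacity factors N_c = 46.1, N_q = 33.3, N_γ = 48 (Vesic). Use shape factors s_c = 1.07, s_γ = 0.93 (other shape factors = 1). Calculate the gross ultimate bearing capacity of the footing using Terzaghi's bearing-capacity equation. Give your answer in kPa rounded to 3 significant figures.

q = γ·D_f = 18.9 × 2 = 37.8 kPa.
γ' = 10.09 kN/m³; averaging over the depth B below the base, γ̄ = γ' + (d_w/B)(γ − γ') = 16.551 kN/m³.
c·N_c·s_c = 19.2 × 46.1 × 1.07 = 947.08 kPa
q·N_q = 37.8 × 33.3 = 1258.7 kPa
0.5·γ·B·N_γ·s_γ = 0.5 × 16.551 × 1.8 × 48 × 0.93 = 664.94 kPa
q_ult = 947.08 + 1258.7 + 664.94 = 2870.8 kPa.

q_ult ≈ 2870 kPa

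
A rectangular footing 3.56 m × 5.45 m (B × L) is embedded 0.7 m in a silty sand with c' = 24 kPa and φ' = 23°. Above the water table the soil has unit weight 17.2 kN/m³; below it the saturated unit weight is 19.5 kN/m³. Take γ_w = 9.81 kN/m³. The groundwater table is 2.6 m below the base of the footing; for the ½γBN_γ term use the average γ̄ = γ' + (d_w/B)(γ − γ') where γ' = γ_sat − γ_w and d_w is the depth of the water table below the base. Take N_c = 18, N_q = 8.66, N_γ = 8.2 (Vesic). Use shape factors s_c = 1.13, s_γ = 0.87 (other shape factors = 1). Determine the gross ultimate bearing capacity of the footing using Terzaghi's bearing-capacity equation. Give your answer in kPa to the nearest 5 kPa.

q = γ·D_f = 17.2 × 0.7 = 12.04 kPa.
γ' = 9.69 kN/m³; averaging over the depth B below the base, γ̄ = γ' + (d_w/B)(γ − γ') = 15.175 kN/m³.
c·N_c·s_c = 24 × 18 × 1.13 = 488.16 kPa
q·N_q = 12.04 × 8.66 = 104.27 kPa
0.5·γ·B·N_γ·s_γ = 0.5 × 15.175 × 3.56 × 8.2 × 0.87 = 192.7 kPa
q_ult = 488.16 + 104.27 + 192.7 = 785.12 kPa.

q_ult ≈ 785 kPa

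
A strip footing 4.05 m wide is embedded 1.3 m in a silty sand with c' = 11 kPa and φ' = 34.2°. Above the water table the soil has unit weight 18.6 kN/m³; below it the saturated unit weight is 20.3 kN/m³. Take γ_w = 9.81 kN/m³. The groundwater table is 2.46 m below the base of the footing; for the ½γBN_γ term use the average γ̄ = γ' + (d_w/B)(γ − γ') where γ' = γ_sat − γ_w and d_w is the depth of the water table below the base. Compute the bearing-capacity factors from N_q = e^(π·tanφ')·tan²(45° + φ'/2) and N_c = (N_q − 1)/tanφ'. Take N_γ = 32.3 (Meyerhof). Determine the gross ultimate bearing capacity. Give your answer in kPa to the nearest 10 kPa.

q_ult ≈ 2210 kPa

tan34.2° = 0.6796, so N_q = e^(π×0.6796)·tan²(62.1°) = 8.457 × 3.567 = 30.17.
N_c = (30.17 − 1)/tan34.2° = 42.92.
q = γ·D_f = 18.6 × 1.3 = 24.18 kPa.
γ' = 10.49 kN/m³; averaging over the depth B below the base, γ̄ = γ' + (d_w/B)(γ − γ') = 15.416 kN/m³.
c·N_c = 11 × 42.919 = 472.11 kPa
q·N_q = 24.18 × 30.168 = 729.45 kPa
0.5·γ·B·N_γ = 0.5 × 15.416 × 4.05 × 32.3 = 1008.3 kPa
q_ult = 472.11 + 729.45 + 1008.3 = 2209.9 kPa.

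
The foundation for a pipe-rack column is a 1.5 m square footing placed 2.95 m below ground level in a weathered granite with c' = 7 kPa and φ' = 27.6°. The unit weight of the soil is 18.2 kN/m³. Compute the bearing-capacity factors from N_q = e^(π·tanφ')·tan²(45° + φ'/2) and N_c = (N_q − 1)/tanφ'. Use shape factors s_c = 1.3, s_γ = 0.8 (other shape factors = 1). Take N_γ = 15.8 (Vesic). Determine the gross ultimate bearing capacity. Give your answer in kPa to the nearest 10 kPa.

tan27.6° = 0.5228, so N_q = e^(π×0.5228)·tan²(58.8°) = 5.167 × 2.726 = 14.09.
N_c = (14.09 − 1)/tan27.6° = 25.04.
Overburden at base level: q = 18.2 × 2.95 = 53.69 kPa.
Cohesion term c·N_c·s_c = 7 × 25.037 × 1.3 = 227.83 kPa; surcharge term q·N_q = 53.69 × 14.089 = 756.43 kPa; self-weight term 0.5·γ·B·N_γ·s_γ = 0.5 × 18.2 × 1.5 × 15.8 × 0.8 = 172.54 kPa.
q_ult = 227.83 + 756.43 + 172.54 = 1156.8 kPa.

q_ult ≈ 1160 kPa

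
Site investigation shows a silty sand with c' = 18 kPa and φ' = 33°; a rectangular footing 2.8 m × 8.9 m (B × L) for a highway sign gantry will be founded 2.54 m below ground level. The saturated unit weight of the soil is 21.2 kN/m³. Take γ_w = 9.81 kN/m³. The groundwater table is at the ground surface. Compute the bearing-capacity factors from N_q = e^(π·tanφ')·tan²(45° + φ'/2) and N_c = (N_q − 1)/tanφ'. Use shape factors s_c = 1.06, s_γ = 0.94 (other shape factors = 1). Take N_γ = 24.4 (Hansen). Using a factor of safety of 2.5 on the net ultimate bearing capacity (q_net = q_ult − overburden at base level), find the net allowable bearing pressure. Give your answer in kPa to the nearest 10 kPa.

q_all(net) ≈ 730 kPa

N_q = e^(π·tan33°)·tan²(61.5°) = 26.09; N_c = (N_q − 1)/tanφ' = 38.64.
With the water table at the surface the whole profile is submerged: γ' = 21.2 − 9.81 = 11.39 kN/m³, so q = γ'·D_f = 28.931 kPa; the same γ' applies in the ½γBN_γ term.
q_ult = c·N_c·s_c + q·N_q + 0.5·γ·B·N_γ·s_γ
     = 18 × 38.638 × 1.06 + 28.931 × 26.092 + 0.5 × 11.39 × 2.8 × 24.4 × 0.94
     = 737.22 + 754.86 + 365.74 = 1857.8 kPa.
q_net = 1857.8 − 28.931 = 1828.9 kPa.
q_all(net) = 1828.9 / 2.5 = 731.55 kPa.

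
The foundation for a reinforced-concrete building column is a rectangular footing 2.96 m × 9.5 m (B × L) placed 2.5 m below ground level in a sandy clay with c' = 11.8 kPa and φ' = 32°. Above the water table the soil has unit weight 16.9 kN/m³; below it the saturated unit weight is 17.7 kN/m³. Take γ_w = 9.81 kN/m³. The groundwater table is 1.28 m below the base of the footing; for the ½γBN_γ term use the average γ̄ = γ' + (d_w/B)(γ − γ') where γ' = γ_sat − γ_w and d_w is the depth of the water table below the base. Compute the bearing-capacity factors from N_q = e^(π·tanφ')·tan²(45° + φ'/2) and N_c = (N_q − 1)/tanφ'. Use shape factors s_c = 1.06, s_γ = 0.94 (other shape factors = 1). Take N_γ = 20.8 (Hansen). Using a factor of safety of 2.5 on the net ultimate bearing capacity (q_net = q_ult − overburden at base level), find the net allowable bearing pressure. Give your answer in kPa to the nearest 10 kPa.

N_q = e^(π·tan32°)·tan²(61°) = 23.18; N_c = (N_q − 1)/tanφ' = 35.49.
Effective surcharge at the founding depth q = γ·D_f = 16.9 × 2.5 = 42.25 kPa.
With d_w = 1.28 m < B, γ̄ = 7.89 + (1.28/2.96) × (16.9 − 7.89) = 11.786 kN/m³.
q_ult = c·N_c·s_c + q·N_q + 0.5·γ·B·N_γ·s_γ
     = 11.8 × 35.49 × 1.06 + 42.25 × 23.177 + 0.5 × 11.786 × 2.96 × 20.8 × 0.94
     = 443.91 + 979.22 + 341.06 = 1764.2 kPa.
q_net = 1764.2 − 42.25 = 1721.9 kPa.
q_all(net) = 1721.9 / 2.5 = 688.78 kPa.

q_all(net) ≈ 690 kPa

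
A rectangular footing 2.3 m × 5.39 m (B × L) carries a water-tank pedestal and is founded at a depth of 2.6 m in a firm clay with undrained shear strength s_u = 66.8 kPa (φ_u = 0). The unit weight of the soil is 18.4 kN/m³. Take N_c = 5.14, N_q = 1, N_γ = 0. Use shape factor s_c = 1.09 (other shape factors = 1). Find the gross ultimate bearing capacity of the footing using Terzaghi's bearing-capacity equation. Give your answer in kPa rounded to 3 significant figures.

Overburden at base level: q = 18.4 × 2.6 = 47.84 kPa.
Cohesion term c·N_c·s_c = 66.8 × 5.14 × 1.09 = 374.25 kPa; surcharge term q·N_q = 47.84 × 1 = 47.84 kPa.
q_ult = 374.25 + 47.84 = 422.09 kPa.

q_ult ≈ 422 kPa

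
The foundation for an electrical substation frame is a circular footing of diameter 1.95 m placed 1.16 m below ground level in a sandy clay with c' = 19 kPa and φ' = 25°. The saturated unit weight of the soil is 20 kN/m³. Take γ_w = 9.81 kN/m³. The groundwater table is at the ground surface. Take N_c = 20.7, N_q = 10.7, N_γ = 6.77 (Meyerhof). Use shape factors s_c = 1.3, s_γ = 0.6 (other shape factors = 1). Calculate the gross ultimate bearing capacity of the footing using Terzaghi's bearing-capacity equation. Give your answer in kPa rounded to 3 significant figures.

With the water table at the surface the whole profile is submerged: γ' = 20 − 9.81 = 10.19 kN/m³, so q = γ'·D_f = 11.82 kPa; the same γ' applies in the ½γBN_γ term.
q_ult = c·N_c·s_c + q·N_q + 0.5·γ·B·N_γ·s_γ
     = 19 × 20.7 × 1.3 + 11.82 × 10.7 + 0.5 × 10.19 × 1.95 × 6.77 × 0.6
     = 511.29 + 126.48 + 40.357 = 678.13 kPa.

q_ult ≈ 678 kPa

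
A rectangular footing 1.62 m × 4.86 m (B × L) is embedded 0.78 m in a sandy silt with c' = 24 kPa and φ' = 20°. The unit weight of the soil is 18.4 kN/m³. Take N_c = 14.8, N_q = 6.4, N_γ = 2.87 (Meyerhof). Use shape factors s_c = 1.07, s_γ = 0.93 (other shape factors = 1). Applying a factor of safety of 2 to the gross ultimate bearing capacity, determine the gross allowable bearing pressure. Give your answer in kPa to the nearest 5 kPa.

Effective surcharge at the founding depth q = γ·D_f = 18.4 × 0.78 = 14.352 kPa.
q_ult = c·N_c·s_c + q·N_q + 0.5·γ·B·N_γ·s_γ
     = 24 × 14.8 × 1.07 + 14.352 × 6.4 + 0.5 × 18.4 × 1.62 × 2.87 × 0.93
     = 380.06 + 91.853 + 39.78 = 511.7 kPa.
q_all = q_ult / FS = 511.7 / 2 = 255.85 kPa.

q_all ≈ 255 kPa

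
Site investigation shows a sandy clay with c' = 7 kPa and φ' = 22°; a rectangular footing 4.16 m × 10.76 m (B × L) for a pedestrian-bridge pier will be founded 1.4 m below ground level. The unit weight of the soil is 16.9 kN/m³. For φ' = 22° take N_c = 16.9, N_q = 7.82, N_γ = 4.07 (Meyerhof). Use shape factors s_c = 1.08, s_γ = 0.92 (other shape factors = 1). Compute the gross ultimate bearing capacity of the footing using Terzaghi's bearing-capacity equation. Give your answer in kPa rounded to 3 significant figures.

q_ult ≈ 444 kPa

Overburden at base level: q = 16.9 × 1.4 = 23.66 kPa.
Cohesion term c·N_c·s_c = 7 × 16.9 × 1.08 = 127.76 kPa; surcharge term q·N_q = 23.66 × 7.82 = 185.02 kPa; self-weight term 0.5·γ·B·N_γ·s_γ = 0.5 × 16.9 × 4.16 × 4.07 × 0.92 = 131.62 kPa.
q_ult = 127.76 + 185.02 + 131.62 = 444.41 kPa.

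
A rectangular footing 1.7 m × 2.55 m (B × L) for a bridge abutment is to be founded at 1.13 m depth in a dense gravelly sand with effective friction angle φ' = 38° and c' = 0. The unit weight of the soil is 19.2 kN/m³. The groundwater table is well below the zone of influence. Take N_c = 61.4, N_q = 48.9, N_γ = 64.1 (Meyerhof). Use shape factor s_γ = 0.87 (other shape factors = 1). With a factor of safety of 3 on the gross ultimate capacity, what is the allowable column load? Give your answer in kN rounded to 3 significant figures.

Overburden at base level: q = 19.2 × 1.13 = 21.696 kPa.
Surcharge term q·N_q = 21.696 × 48.9 = 1060.9 kPa; self-weight term 0.5·γ·B·N_γ·s_γ = 0.5 × 19.2 × 1.7 × 64.1 × 0.87 = 910.12 kPa.
q_ult = 1060.9 + 910.12 = 1971.1 kPa.
Gross allowable pressure q_all = 1971.1 / 3 = 657.02 kPa.
Footing area = 4.335 m², so allowable column load = 657.02 × 4.335 = 2848.2 kN.

P_all ≈ 2850 kN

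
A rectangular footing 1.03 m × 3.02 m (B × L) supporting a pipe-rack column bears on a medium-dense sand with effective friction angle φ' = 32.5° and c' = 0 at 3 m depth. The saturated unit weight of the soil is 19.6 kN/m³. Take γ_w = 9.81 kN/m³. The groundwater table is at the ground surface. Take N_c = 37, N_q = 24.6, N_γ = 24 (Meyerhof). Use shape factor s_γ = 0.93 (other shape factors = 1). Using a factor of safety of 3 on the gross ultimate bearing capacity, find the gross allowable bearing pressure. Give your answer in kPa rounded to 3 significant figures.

Water table at ground surface, so effective unit weight γ' = 19.6 − 9.81 = 9.79 kN/m³ is used throughout; overburden q = 9.79 × 3 = 29.37 kPa; the same γ' applies in the ½γBN_γ term.
Surcharge term q·N_q = 29.37 × 24.6 = 722.5 kPa; self-weight term 0.5·γ·B·N_γ·s_γ = 0.5 × 9.79 × 1.03 × 24 × 0.93 = 112.53 kPa.
q_ult = 722.5 + 112.53 = 835.04 kPa.
q_all = 835.04 / 3 = 278.35 kPa.

q_all ≈ 278 kPa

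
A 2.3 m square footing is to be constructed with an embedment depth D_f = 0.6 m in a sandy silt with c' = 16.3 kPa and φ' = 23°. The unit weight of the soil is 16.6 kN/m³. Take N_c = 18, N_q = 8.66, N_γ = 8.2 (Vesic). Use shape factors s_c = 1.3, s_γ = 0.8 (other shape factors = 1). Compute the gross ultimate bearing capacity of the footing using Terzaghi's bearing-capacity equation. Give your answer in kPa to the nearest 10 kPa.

Overburden at base level: q = 16.6 × 0.6 = 9.96 kPa.
Cohesion term c·N_c·s_c = 16.3 × 18 × 1.3 = 381.42 kPa; surcharge term q·N_q = 9.96 × 8.66 = 86.254 kPa; self-weight term 0.5·γ·B·N_γ·s_γ = 0.5 × 16.6 × 2.3 × 8.2 × 0.8 = 125.23 kPa.
q_ult = 381.42 + 86.254 + 125.23 = 592.9 kPa.

q_ult ≈ 590 kPa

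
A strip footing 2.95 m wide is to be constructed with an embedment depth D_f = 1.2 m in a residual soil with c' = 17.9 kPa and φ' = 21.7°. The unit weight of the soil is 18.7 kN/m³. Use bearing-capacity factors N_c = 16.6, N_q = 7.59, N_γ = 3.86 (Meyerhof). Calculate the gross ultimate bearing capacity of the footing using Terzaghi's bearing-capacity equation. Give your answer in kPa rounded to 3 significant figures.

q = γ·D_f = 18.7 × 1.2 = 22.44 kPa.
c·N_c = 17.9 × 16.6 = 297.14 kPa
q·N_q = 22.44 × 7.59 = 170.32 kPa
0.5·γ·B·N_γ = 0.5 × 18.7 × 2.95 × 3.86 = 106.47 kPa
q_ult = 297.14 + 170.32 + 106.47 = 573.93 kPa.

q_ult ≈ 574 kPa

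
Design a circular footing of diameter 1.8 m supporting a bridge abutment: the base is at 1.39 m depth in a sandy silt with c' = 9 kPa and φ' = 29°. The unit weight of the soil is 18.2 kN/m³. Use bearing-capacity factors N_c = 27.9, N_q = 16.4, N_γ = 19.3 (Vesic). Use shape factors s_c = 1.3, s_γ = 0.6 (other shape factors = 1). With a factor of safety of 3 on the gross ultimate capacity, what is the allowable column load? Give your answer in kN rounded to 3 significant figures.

q = γ·D_f = 18.2 × 1.39 = 25.298 kPa.
c·N_c·s_c = 9 × 27.9 × 1.3 = 326.43 kPa
q·N_q = 25.298 × 16.4 = 414.89 kPa
0.5·γ·B·N_γ·s_γ = 0.5 × 18.2 × 1.8 × 19.3 × 0.6 = 189.68 kPa
q_ult = 326.43 + 414.89 + 189.68 = 931 kPa.
Gross allowable pressure q_all = 931 / 3 = 310.33 kPa.
Footing area = 2.5447 m², so allowable column load = 310.33 × 2.5447 = 789.7 kN.

P_all ≈ 790 kN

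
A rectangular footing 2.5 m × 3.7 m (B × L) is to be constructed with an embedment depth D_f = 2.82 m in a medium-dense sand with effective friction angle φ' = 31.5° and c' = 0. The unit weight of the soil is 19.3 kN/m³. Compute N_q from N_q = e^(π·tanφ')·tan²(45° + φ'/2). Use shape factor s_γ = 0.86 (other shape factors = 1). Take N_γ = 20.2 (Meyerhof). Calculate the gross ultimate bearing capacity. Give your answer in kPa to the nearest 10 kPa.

tan31.5° = 0.6128, so N_q = e^(π×0.6128)·tan²(60.75°) = 6.856 × 3.188 = 21.86.
Effective surcharge at the founding depth q = γ·D_f = 19.3 × 2.82 = 54.426 kPa.
q_ult = q·N_q + 0.5·γ·B·N_γ·s_γ
     = 54.426 × 21.861 + 0.5 × 19.3 × 2.5 × 20.2 × 0.86
     = 1189.8 + 419.1 = 1608.9 kPa.

q_ult ≈ 1610 kPa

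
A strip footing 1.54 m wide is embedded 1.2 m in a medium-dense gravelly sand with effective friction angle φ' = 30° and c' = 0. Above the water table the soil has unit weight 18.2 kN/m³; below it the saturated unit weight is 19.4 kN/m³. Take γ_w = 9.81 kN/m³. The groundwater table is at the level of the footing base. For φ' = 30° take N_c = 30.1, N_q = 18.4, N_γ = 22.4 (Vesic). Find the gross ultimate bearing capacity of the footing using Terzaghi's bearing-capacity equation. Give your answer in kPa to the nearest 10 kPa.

q_ult ≈ 570 kPa

q = γ·D_f = 18.2 × 1.2 = 21.84 kPa.
For the ½γBN_γ term take γ' = 19.4 − 9.81 = 9.59 kN/m³ (soil below base is submerged).
q·N_q = 21.84 × 18.4 = 401.86 kPa
0.5·γ·B·N_γ = 0.5 × 9.59 × 1.54 × 22.4 = 165.41 kPa
q_ult = 401.86 + 165.41 = 567.26 kPa.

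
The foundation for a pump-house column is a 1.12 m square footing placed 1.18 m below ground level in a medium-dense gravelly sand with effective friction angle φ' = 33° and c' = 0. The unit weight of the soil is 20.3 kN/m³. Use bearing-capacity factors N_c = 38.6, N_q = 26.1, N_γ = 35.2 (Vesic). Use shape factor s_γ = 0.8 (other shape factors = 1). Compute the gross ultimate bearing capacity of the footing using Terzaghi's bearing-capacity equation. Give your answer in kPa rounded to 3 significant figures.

Effective surcharge at the founding depth q = γ·D_f = 20.3 × 1.18 = 23.954 kPa.
q_ult = q·N_q + 0.5·γ·B·N_γ·s_γ
     = 23.954 × 26.1 + 0.5 × 20.3 × 1.12 × 35.2 × 0.8
     = 625.2 + 320.12 = 945.32 kPa.

q_ult ≈ 945 kPa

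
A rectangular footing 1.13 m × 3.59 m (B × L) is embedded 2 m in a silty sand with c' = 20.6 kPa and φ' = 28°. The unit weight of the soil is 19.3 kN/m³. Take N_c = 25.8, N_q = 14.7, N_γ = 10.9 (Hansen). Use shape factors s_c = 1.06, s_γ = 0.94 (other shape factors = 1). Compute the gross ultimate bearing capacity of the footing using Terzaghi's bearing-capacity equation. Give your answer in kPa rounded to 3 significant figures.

q_ult ≈ 1240 kPa

q = γ·D_f = 19.3 × 2 = 38.6 kPa.
c·N_c·s_c = 20.6 × 25.8 × 1.06 = 563.37 kPa
q·N_q = 38.6 × 14.7 = 567.42 kPa
0.5·γ·B·N_γ·s_γ = 0.5 × 19.3 × 1.13 × 10.9 × 0.94 = 111.73 kPa
q_ult = 563.37 + 567.42 + 111.73 = 1242.5 kPa.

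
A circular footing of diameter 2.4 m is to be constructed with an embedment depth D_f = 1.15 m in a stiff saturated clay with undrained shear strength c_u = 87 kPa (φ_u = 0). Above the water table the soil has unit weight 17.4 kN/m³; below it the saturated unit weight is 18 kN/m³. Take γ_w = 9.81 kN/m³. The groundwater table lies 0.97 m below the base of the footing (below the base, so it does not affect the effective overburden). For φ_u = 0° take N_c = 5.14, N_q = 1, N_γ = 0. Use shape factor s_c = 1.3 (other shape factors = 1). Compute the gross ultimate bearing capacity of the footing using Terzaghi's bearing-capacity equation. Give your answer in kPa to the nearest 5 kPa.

q = γ·D_f = 17.4 × 1.15 = 20.01 kPa.
c·N_c·s_c = 87 × 5.14 × 1.3 = 581.33 kPa
q·N_q = 20.01 × 1 = 20.01 kPa
q_ult = 581.33 + 20.01 = 601.34 kPa.

q_ult ≈ 600 kPa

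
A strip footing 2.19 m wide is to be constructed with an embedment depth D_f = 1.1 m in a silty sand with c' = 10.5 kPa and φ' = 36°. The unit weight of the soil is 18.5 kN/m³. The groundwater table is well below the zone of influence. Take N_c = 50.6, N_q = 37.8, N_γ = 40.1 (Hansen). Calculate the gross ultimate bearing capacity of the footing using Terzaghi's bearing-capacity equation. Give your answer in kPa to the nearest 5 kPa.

q_ult ≈ 2115 kPa

Overburden at base level: q = 18.5 × 1.1 = 20.35 kPa.
Cohesion term c·N_c = 10.5 × 50.6 = 531.3 kPa; surcharge term q·N_q = 20.35 × 37.8 = 769.23 kPa; self-weight term 0.5·γ·B·N_γ = 0.5 × 18.5 × 2.19 × 40.1 = 812.33 kPa.
q_ult = 531.3 + 769.23 + 812.33 = 2112.9 kPa.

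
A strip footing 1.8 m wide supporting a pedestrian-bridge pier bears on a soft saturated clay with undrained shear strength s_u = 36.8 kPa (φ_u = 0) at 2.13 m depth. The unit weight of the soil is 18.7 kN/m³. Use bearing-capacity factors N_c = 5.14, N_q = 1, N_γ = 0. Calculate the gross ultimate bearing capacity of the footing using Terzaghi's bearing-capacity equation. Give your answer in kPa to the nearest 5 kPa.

q_ult ≈ 230 kPa

Overburden at base level: q = 18.7 × 2.13 = 39.831 kPa.
Cohesion term c·N_c = 36.8 × 5.14 = 189.15 kPa; surcharge term q·N_q = 39.831 × 1 = 39.831 kPa.
q_ult = 189.15 + 39.831 = 228.98 kPa.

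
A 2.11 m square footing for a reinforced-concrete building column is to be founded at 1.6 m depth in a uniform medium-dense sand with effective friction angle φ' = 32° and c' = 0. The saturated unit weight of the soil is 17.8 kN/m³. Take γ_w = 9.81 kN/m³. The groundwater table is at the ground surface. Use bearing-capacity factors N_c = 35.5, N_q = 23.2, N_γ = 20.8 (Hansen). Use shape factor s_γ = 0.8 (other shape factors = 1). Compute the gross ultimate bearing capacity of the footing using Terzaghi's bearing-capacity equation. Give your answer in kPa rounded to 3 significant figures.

q_ult ≈ 437 kPa

Water table at ground surface, so effective unit weight γ' = 17.8 − 9.81 = 7.99 kN/m³ is used throughout; overburden q = 7.99 × 1.6 = 12.784 kPa; the same γ' applies in the ½γBN_γ term.
Surcharge term q·N_q = 12.784 × 23.2 = 296.59 kPa; self-weight term 0.5·γ·B·N_γ·s_γ = 0.5 × 7.99 × 2.11 × 20.8 × 0.8 = 140.27 kPa.
q_ult = 296.59 + 140.27 = 436.85 kPa.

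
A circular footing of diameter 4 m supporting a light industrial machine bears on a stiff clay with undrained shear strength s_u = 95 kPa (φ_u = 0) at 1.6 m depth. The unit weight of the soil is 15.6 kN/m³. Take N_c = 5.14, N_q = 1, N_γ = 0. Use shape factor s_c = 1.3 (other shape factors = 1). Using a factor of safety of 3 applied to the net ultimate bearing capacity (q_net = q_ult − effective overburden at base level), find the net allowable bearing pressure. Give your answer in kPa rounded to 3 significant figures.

q_all(net) ≈ 212 kPa

Overburden at base level: q = 15.6 × 1.6 = 24.96 kPa.
Cohesion term c·N_c·s_c = 95 × 5.14 × 1.3 = 634.79 kPa; surcharge term q·N_q = 24.96 × 1 = 24.96 kPa.
q_ult = 634.79 + 24.96 = 659.75 kPa.
Net ultimate: q_net = 659.75 − 24.96 = 634.79 kPa.
q_all(net) = 634.79 / 3 = 211.6 kPa.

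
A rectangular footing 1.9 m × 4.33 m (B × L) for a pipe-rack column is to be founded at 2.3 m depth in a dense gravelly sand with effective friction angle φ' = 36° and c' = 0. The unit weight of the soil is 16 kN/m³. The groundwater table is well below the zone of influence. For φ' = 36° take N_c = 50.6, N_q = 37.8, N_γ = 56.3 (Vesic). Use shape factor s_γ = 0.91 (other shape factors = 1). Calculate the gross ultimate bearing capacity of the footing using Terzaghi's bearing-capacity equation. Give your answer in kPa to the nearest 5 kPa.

Overburden at base level: q = 16 × 2.3 = 36.8 kPa.
Surcharge term q·N_q = 36.8 × 37.8 = 1391 kPa; self-weight term 0.5·γ·B·N_γ·s_γ = 0.5 × 16 × 1.9 × 56.3 × 0.91 = 778.74 kPa.
q_ult = 1391 + 778.74 = 2169.8 kPa.

q_ult ≈ 2170 kPa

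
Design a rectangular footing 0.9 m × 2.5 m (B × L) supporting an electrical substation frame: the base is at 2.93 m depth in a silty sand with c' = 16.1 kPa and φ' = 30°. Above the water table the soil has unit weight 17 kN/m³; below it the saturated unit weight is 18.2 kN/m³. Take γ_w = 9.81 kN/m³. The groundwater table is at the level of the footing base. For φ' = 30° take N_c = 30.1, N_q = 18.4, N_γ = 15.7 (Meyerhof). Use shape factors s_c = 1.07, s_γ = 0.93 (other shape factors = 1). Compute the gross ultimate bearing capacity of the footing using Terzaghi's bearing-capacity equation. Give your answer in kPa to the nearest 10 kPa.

Effective surcharge at the founding depth q = γ·D_f = 17 × 2.93 = 49.81 kPa.
The water table coincides with the base, so in the self-weight term γ → γ' = 8.39 kN/m³.
q_ult = c·N_c·s_c + q·N_q + 0.5·γ·B·N_γ·s_γ
     = 16.1 × 30.1 × 1.07 + 49.81 × 18.4 + 0.5 × 8.39 × 0.9 × 15.7 × 0.93
     = 518.53 + 916.5 + 55.126 = 1490.2 kPa.

q_ult ≈ 1490 kPa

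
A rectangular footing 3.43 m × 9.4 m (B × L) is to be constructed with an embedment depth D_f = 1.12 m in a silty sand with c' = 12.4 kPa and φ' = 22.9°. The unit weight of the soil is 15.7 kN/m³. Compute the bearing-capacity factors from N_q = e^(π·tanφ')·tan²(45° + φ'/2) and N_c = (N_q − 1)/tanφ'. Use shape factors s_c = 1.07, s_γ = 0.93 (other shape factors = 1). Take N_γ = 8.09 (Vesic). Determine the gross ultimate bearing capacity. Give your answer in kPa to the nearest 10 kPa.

q_ult ≈ 590 kPa

tan22.9° = 0.4224, so N_q = e^(π×0.4224)·tan²(56.45°) = 3.77 × 2.274 = 8.57.
N_c = (8.57 − 1)/tan22.9° = 17.93.
Effective surcharge at the founding depth q = γ·D_f = 15.7 × 1.12 = 17.584 kPa.
q_ult = c·N_c·s_c + q·N_q + 0.5·γ·B·N_γ·s_γ
     = 12.4 × 17.927 × 1.07 + 17.584 × 8.5728 + 0.5 × 15.7 × 3.43 × 8.09 × 0.93
     = 237.86 + 150.74 + 202.58 = 591.18 kPa.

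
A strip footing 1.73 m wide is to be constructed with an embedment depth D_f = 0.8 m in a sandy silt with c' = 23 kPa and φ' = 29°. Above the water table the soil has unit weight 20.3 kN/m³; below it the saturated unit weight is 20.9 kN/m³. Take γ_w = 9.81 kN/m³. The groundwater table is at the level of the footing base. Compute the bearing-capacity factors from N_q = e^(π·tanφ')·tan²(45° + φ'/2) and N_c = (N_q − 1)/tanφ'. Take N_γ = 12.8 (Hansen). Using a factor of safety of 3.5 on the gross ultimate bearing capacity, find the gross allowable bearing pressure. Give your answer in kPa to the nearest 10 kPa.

N_q = e^(π·tan29°)·tan²(59.5°) = 16.44; N_c = (N_q − 1)/tanφ' = 27.86.
Overburden at base level: q = 20.3 × 0.8 = 16.24 kPa.
Below the base the soil is submerged, so the ½γBN_γ term uses γ' = 20.9 − 9.81 = 11.09 kN/m³.
Cohesion term c·N_c = 23 × 27.86 = 640.79 kPa; surcharge term q·N_q = 16.24 × 16.443 = 267.04 kPa; self-weight term 0.5·γ·B·N_γ = 0.5 × 11.09 × 1.73 × 12.8 = 122.79 kPa.
q_ult = 640.79 + 267.04 + 122.79 = 1030.6 kPa.
q_all = 1030.6 / 3.5 = 294.46 kPa.

q_all ≈ 290 kPa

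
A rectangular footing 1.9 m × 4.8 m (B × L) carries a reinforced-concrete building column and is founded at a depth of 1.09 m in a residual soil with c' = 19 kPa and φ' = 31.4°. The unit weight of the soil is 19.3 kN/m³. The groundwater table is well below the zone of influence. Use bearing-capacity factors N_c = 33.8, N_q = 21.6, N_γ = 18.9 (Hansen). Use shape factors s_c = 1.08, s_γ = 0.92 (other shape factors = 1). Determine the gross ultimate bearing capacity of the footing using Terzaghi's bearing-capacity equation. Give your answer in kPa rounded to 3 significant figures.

Overburden at base level: q = 19.3 × 1.09 = 21.037 kPa.
Cohesion term c·N_c·s_c = 19 × 33.8 × 1.08 = 693.58 kPa; surcharge term q·N_q = 21.037 × 21.6 = 454.4 kPa; self-weight term 0.5·γ·B·N_γ·s_γ = 0.5 × 19.3 × 1.9 × 18.9 × 0.92 = 318.81 kPa.
q_ult = 693.58 + 454.4 + 318.81 = 1466.8 kPa.

q_ult ≈ 1470 kPa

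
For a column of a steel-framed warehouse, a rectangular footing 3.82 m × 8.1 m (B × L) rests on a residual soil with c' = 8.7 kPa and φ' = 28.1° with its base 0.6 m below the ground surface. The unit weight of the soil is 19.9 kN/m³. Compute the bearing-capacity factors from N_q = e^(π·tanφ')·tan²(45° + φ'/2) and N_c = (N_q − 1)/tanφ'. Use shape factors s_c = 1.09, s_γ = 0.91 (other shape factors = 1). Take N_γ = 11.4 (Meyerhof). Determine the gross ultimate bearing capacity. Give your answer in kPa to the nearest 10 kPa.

q_ult ≈ 820 kPa

tan28.1° = 0.534, so N_q = e^(π×0.534)·tan²(59.05°) = 5.352 × 2.781 = 14.88.
N_c = (14.88 − 1)/tan28.1° = 26.
Effective surcharge at the founding depth q = γ·D_f = 19.9 × 0.6 = 11.94 kPa.
q_ult = c·N_c·s_c + q·N_q + 0.5·γ·B·N_γ·s_γ
     = 8.7 × 26 × 1.09 + 11.94 × 14.883 + 0.5 × 19.9 × 3.82 × 11.4 × 0.91
     = 246.56 + 177.7 + 394.31 = 818.56 kPa.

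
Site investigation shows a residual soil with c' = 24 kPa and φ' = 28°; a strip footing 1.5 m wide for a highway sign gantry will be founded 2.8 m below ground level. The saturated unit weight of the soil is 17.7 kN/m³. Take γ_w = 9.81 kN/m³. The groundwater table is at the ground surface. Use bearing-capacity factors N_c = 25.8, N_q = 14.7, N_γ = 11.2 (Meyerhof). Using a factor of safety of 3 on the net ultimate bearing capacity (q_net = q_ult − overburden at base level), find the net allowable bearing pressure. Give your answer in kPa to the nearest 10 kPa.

γ' = 17.7 − 9.81 = 7.89 kN/m³ (submerged throughout). q = 7.89 × 2.8 = 22.092 kPa; the same γ' applies in the ½γBN_γ term.
c·N_c = 24 × 25.8 = 619.2 kPa
q·N_q = 22.092 × 14.7 = 324.75 kPa
0.5·γ·B·N_γ = 0.5 × 7.89 × 1.5 × 11.2 = 66.276 kPa
q_ult = 619.2 + 324.75 + 66.276 = 1010.2 kPa.
q_net = 1010.2 − 22.092 = 988.14 kPa.
q_all(net) = 988.14 / 3 = 329.38 kPa.

q_all(net) ≈ 330 kPa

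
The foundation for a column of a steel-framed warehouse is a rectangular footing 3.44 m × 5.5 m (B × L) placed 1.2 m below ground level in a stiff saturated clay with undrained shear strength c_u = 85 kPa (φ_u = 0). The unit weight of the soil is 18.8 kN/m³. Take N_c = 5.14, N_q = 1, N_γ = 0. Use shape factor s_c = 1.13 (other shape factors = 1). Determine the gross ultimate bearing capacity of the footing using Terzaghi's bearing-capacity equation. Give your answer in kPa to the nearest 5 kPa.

q = γ·D_f = 18.8 × 1.2 = 22.56 kPa.
c·N_c·s_c = 85 × 5.14 × 1.13 = 493.7 kPa
q·N_q = 22.56 × 1 = 22.56 kPa
q_ult = 493.7 + 22.56 = 516.26 kPa.

q_ult ≈ 515 kPa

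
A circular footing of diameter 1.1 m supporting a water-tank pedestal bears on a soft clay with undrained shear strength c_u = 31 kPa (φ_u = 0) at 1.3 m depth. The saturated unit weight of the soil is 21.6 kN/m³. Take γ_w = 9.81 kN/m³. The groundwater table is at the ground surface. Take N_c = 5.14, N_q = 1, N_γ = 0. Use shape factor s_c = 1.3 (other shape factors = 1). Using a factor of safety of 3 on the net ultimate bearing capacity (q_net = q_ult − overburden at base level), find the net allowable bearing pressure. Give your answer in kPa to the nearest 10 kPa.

γ' = 21.6 − 9.81 = 11.79 kN/m³ (submerged throughout). q = 11.79 × 1.3 = 15.327 kPa.
c·N_c·s_c = 31 × 5.14 × 1.3 = 207.14 kPa
q·N_q = 15.327 × 1 = 15.327 kPa
q_ult = 207.14 + 15.327 = 222.47 kPa.
q_net = 222.47 − 15.327 = 207.14 kPa.
q_all(net) = 207.14 / 3 = 69.047 kPa.

q_all(net) ≈ 70 kPa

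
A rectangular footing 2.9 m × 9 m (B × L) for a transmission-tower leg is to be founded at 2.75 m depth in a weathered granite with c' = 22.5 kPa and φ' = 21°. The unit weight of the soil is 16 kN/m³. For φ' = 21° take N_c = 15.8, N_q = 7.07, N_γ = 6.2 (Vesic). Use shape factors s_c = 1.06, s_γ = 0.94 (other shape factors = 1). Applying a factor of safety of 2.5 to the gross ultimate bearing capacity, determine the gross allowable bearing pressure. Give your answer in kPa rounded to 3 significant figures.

Effective surcharge at the founding depth q = γ·D_f = 16 × 2.75 = 44 kPa.
q_ult = c·N_c·s_c + q·N_q + 0.5·γ·B·N_γ·s_γ
     = 22.5 × 15.8 × 1.06 + 44 × 7.07 + 0.5 × 16 × 2.9 × 6.2 × 0.94
     = 376.83 + 311.08 + 135.21 = 823.12 kPa.
q_all = q_ult / FS = 823.12 / 2.5 = 329.25 kPa.

q_all ≈ 329 kPa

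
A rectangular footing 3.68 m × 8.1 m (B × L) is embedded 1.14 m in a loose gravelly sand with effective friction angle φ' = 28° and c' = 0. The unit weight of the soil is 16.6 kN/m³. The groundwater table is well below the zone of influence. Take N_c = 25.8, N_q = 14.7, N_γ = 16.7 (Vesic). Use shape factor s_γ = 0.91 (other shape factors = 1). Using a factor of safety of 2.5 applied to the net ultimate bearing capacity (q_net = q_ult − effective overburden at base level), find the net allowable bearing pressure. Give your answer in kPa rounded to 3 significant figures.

q_all(net) ≈ 289 kPa

Overburden at base level: q = 16.6 × 1.14 = 18.924 kPa.
Surcharge term q·N_q = 18.924 × 14.7 = 278.18 kPa; self-weight term 0.5·γ·B·N_γ·s_γ = 0.5 × 16.6 × 3.68 × 16.7 × 0.91 = 464.18 kPa.
q_ult = 278.18 + 464.18 = 742.36 kPa.
Net ultimate: q_net = 742.36 − 18.924 = 723.44 kPa.
q_all(net) = 723.44 / 2.5 = 289.37 kPa.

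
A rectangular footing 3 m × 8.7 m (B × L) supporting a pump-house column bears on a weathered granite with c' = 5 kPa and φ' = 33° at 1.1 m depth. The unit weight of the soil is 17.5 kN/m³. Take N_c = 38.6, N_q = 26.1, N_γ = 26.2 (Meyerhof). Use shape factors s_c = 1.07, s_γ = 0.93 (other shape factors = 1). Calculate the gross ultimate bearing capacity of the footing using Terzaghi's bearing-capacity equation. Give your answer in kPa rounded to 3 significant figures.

q_ult ≈ 1350 kPa

Effective surcharge at the founding depth q = γ·D_f = 17.5 × 1.1 = 19.25 kPa.
q_ult = c·N_c·s_c + q·N_q + 0.5·γ·B·N_γ·s_γ
     = 5 × 38.6 × 1.07 + 19.25 × 26.1 + 0.5 × 17.5 × 3 × 26.2 × 0.93
     = 206.51 + 502.43 + 639.61 = 1348.5 kPa.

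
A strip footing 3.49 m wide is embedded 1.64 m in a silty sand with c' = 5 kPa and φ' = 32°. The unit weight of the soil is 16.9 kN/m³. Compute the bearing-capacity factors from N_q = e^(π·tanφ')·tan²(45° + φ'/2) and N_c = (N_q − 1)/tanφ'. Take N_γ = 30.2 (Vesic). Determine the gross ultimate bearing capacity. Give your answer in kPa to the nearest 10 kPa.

tan32° = 0.6249, so N_q = e^(π×0.6249)·tan²(61°) = 7.121 × 3.255 = 23.18.
N_c = (23.18 − 1)/tan32° = 35.49.
Effective surcharge at the founding depth q = γ·D_f = 16.9 × 1.64 = 27.716 kPa.
q_ult = c·N_c + q·N_q + 0.5·γ·B·N_γ
     = 5 × 35.49 + 27.716 × 23.177 + 0.5 × 16.9 × 3.49 × 30.2
     = 177.45 + 642.37 + 890.61 = 1710.4 kPa.

q_ult ≈ 1710 kPa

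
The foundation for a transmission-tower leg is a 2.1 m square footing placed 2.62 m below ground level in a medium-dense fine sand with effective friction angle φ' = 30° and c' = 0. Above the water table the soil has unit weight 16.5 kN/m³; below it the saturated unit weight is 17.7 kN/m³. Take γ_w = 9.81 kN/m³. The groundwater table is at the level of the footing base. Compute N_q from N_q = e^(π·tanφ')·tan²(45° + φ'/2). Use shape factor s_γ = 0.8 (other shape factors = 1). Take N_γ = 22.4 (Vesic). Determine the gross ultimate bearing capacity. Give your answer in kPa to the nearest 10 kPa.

q_ult ≈ 940 kPa

tan30° = 0.5774, so N_q = e^(π×0.5774)·tan²(60°) = 6.134 × 3.0 = 18.4.
q = γ·D_f = 16.5 × 2.62 = 43.23 kPa.
For the ½γBN_γ term take γ' = 17.7 − 9.81 = 7.89 kN/m³ (soil below base is submerged).
q·N_q = 43.23 × 18.401 = 795.48 kPa
0.5·γ·B·N_γ·s_γ = 0.5 × 7.89 × 2.1 × 22.4 × 0.8 = 148.46 kPa
q_ult = 795.48 + 148.46 = 943.94 kPa.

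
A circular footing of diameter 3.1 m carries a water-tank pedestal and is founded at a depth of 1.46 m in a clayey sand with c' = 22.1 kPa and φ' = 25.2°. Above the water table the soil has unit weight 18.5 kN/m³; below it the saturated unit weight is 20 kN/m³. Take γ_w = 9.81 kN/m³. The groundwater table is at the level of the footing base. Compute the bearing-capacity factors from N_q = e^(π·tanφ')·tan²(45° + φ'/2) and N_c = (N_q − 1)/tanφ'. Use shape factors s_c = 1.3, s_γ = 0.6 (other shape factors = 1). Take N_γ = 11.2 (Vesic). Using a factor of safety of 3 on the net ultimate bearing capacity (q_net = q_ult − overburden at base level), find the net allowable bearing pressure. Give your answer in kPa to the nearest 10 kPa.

N_q = e^(π·tan25.2°)·tan²(57.6°) = 10.89; N_c = (N_q − 1)/tanφ' = 21.02.
Overburden at base level: q = 18.5 × 1.46 = 27.01 kPa.
Below the base the soil is submerged, so the ½γBN_γ term uses γ' = 20 − 9.81 = 10.19 kN/m³.
Cohesion term c·N_c·s_c = 22.1 × 21.016 × 1.3 = 603.79 kPa; surcharge term q·N_q = 27.01 × 10.889 = 294.12 kPa; self-weight term 0.5·γ·B·N_γ·s_γ = 0.5 × 10.19 × 3.1 × 11.2 × 0.6 = 106.14 kPa.
q_ult = 603.79 + 294.12 + 106.14 = 1004 kPa.
q_net = 1004 − 27.01 = 977.03 kPa.
q_all(net) = 977.03 / 3 = 325.68 kPa.

q_all(net) ≈ 330 kPa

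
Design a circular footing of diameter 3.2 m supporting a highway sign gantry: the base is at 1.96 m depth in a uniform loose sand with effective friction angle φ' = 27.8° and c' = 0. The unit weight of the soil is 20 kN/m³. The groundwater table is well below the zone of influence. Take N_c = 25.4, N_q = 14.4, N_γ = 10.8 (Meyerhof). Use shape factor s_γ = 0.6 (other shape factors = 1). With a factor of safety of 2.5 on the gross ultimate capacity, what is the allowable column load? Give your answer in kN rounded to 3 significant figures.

P_all ≈ 2480 kN

Overburden at base level: q = 20 × 1.96 = 39.2 kPa.
Surcharge term q·N_q = 39.2 × 14.4 = 564.48 kPa; self-weight term 0.5·γ·B·N_γ·s_γ = 0.5 × 20 × 3.2 × 10.8 × 0.6 = 207.36 kPa.
q_ult = 564.48 + 207.36 = 771.84 kPa.
Gross allowable pressure q_all = 771.84 / 2.5 = 308.74 kPa.
Footing area = 8.0425 m², so allowable column load = 308.74 × 8.0425 = 2483 kN.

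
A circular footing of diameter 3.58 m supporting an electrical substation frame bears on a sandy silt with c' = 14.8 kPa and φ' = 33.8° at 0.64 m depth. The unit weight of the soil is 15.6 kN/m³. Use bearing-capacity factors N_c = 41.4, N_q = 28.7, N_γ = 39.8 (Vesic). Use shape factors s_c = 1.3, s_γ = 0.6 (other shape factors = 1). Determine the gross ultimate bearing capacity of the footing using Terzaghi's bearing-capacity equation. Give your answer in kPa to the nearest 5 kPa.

q_ult ≈ 1750 kPa

Overburden at base level: q = 15.6 × 0.64 = 9.984 kPa.
Cohesion term c·N_c·s_c = 14.8 × 41.4 × 1.3 = 796.54 kPa; surcharge term q·N_q = 9.984 × 28.7 = 286.54 kPa; self-weight term 0.5·γ·B·N_γ·s_γ = 0.5 × 15.6 × 3.58 × 39.8 × 0.6 = 666.83 kPa.
q_ult = 796.54 + 286.54 + 666.83 = 1749.9 kPa.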